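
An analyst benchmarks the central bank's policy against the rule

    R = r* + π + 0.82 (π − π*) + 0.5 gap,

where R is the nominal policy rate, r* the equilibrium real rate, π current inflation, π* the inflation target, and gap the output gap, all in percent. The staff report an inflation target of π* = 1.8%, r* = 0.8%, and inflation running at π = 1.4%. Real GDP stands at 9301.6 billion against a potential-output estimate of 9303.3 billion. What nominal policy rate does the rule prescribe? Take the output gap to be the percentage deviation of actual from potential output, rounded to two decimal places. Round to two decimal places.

Output gap = 100 × (9301.6 − 9303.3) / 9303.3 = -0.02%.
R = 0.80 + 1.40 + 0.82 × (1.40 − 1.80) + 0.5 × (-0.02)
   = 0.80 + 1.4 − 0.328 − 0.01 = 1.86

1.86%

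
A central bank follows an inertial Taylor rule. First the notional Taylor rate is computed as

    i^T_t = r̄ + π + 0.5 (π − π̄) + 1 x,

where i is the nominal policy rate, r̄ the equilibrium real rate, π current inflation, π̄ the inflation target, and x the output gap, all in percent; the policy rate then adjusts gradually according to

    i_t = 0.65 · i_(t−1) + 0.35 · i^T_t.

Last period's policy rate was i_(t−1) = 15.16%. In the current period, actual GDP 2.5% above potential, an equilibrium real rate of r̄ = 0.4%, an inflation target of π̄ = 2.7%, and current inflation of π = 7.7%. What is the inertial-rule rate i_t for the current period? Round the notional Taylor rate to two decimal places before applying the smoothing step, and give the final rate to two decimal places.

14.44%

Output 2.5% above potential → x = 2.5.
i^T_t = 0.4 + 7.7 + 0.5 × (7.7 − 2.7) + 1 × 2.5
   = 0.4 + 7.7 + 2.5 + 2.5 = 13.10
i_t = 0.65 × 15.16 + 0.35 × 13.10 = 9.854 + 4.585 = 14.44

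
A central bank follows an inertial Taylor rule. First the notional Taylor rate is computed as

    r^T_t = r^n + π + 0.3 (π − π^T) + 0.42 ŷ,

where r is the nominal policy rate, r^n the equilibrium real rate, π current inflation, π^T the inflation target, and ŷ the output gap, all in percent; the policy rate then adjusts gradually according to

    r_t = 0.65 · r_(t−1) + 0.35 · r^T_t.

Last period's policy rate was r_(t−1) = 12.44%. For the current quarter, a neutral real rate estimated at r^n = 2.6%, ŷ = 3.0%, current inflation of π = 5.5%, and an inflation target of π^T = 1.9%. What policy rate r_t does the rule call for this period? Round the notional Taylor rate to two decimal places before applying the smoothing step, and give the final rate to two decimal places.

r^T_t = 2.6 + 5.5 + 0.3 × (5.5 − 1.9) + 0.42 × 3.0
   = 2.6 + 5.5 + 1.08 + 1.26 = 10.44
r_t = 0.65 × 12.44 + 0.35 × 10.44 = 8.086 + 3.654 = 11.74

11.74%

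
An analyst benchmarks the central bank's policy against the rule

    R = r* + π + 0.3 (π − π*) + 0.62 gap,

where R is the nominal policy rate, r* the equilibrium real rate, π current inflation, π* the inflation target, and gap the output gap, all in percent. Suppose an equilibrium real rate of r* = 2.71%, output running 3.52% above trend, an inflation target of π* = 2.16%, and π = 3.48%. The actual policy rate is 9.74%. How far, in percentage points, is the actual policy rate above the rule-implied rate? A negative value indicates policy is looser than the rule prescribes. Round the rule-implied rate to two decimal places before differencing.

0.97 pp

Output 3.52% above potential → gap = 3.52.
R = 2.71 + 3.48 + 0.3 × (3.48 − 2.16) + 0.62 × 3.52
   = 2.71 + 3.48 + 0.396 + 2.1824 = 8.77
Deviation = 9.74 − 8.77 = 0.97 pp.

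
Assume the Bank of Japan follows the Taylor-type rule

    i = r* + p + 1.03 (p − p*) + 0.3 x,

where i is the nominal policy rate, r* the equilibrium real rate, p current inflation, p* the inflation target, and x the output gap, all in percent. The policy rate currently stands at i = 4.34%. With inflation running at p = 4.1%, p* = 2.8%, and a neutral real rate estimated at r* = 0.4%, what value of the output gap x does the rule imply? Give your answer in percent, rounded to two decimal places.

-5.00%

0.3 x = 4.34 − 0.4 − 4.1 − 1.03 × (4.1 − 2.8) = -1.499
x = -1.499 / 0.3 = -5.00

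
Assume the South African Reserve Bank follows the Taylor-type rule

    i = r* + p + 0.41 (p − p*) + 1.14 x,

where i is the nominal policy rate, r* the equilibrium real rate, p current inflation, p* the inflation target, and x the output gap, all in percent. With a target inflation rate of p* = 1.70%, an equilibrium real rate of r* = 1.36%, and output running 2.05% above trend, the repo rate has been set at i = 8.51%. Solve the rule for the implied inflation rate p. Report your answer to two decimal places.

3.91%

Output 2.05% above potential → x = 2.05.
Collecting p: i = r* + (1 + 0.41) p − 0.41 p* + 1.14 x
1.41 p = 8.51 − 1.36 + 0.41 × 1.70 − 1.14 × 2.05 = 5.51
p = 5.51 / 1.41 = 3.91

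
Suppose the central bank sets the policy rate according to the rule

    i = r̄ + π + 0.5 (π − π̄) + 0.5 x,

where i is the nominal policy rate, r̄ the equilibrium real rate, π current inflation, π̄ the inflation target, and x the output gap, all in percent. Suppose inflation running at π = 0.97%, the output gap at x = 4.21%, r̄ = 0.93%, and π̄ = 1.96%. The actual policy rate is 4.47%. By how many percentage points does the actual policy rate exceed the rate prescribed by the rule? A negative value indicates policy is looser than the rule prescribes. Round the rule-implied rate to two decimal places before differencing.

0.96 pp

i = 0.93 + 0.97 + 0.5 × (0.97 − 1.96) + 0.5 × 4.21
   = 0.93 + 0.97 − 0.495 + 2.105 = 3.51
Deviation = 4.47 − 3.51 = 0.96 pp.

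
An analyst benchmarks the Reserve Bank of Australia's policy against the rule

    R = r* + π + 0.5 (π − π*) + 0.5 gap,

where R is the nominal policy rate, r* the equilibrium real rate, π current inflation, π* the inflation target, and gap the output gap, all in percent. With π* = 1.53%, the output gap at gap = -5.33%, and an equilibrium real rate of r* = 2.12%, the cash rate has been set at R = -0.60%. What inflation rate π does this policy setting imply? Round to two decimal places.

Collecting π: R = r* + (1 + 0.5) π − 0.5 π* + 0.5 gap
1.5 π = -0.60 − 2.12 + 0.5 × 1.53 − 0.5 × (-5.33) = 0.71
π = 0.71 / 1.5 = 0.47

0.47%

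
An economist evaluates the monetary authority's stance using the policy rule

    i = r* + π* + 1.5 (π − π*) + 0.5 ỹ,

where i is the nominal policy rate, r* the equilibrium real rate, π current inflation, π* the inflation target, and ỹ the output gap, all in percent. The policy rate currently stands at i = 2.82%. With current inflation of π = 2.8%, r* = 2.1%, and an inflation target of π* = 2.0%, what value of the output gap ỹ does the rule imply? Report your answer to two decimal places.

-4.96%

0.5 ỹ = 2.82 − 2.1 − 2.0 − 1.5 × (2.8 − 2.0) = -2.48
ỹ = -2.48 / 0.5 = -4.96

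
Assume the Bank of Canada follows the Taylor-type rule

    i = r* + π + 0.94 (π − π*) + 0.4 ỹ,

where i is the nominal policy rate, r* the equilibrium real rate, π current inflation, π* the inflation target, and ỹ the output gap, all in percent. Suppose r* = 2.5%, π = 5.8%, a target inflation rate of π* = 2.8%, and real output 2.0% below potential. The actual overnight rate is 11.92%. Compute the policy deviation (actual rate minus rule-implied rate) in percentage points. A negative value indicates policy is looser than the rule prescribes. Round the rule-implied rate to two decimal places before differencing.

Output 2.0% below potential → ỹ = -2.0.
i = 2.5 + 5.8 + 0.94 × (5.8 − 2.8) + 0.4 × (-2.0)
   = 2.5 + 5.8 + 2.82 − 0.8 = 10.32
Deviation = 11.92 − 10.32 = 1.60 pp.

1.60 pp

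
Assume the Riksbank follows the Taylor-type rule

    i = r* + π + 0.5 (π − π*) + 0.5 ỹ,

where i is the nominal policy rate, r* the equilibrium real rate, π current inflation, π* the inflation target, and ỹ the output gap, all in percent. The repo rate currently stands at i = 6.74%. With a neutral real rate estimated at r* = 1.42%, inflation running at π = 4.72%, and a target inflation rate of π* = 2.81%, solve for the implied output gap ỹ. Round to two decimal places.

-0.71%

0.5 ỹ = 6.74 − 1.42 − 4.72 − 0.5 × (4.72 − 2.81) = -0.355
ỹ = -0.355 / 0.5 = -0.71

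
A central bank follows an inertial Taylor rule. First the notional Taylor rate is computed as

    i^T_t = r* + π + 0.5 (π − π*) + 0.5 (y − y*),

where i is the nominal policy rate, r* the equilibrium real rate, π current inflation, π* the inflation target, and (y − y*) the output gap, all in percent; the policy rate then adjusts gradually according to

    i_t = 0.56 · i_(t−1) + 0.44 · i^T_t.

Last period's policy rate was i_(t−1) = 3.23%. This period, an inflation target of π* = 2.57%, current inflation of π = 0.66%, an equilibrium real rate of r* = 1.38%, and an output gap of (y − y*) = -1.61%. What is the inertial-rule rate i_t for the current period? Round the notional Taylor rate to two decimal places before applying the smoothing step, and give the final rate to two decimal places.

i^T_t = 1.38 + 0.66 + 0.5 × (0.66 − 2.57) + 0.5 × (-1.61)
   = 1.38 + 0.66 − 0.955 − 0.805 = 0.28
i_t = 0.56 × 3.23 + 0.44 × 0.28 = 1.8088 + 0.1232 = 1.93

1.93%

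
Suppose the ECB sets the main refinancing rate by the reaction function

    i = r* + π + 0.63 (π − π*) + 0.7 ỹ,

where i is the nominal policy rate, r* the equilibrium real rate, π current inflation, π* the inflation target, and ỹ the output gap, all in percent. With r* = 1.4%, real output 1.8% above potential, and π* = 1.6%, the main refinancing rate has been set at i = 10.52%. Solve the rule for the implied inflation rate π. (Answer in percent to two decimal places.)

5.44%

Output 1.8% above potential → ỹ = 1.8.
Collecting π: i = r* + (1 + 0.63) π − 0.63 π* + 0.7 ỹ
1.63 π = 10.52 − 1.4 + 0.63 × 1.6 − 0.7 × 1.8 = 8.868
π = 8.868 / 1.63 = 5.44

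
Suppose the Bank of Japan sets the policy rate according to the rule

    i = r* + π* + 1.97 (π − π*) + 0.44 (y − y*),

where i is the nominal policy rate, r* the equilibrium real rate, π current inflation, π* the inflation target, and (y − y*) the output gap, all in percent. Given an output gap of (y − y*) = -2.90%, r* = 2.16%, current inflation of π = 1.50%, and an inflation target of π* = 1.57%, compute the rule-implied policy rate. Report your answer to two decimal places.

i = 2.16 + 1.57 + 1.97 × (1.50 − 1.57) + 0.44 × (-2.90)
   = 2.16 + 1.57 − 0.1379 − 1.276 = 2.32

2.32%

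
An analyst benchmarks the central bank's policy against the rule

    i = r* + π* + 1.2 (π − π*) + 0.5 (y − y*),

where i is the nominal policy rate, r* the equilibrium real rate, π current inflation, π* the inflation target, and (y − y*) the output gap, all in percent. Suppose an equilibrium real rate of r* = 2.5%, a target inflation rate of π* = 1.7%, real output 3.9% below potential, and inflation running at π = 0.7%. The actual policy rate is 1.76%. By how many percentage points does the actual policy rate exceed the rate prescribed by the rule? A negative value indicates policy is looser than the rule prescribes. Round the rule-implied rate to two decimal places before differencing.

0.71 pp

Output 3.9% below potential → (y − y*) = -3.9.
i = 2.5 + 1.7 + 1.2 × (0.7 − 1.7) + 0.5 × (-3.9)
   = 2.5 + 1.7 − 1.2 − 1.95 = 1.05
Deviation = 1.76 − 1.05 = 0.71 pp.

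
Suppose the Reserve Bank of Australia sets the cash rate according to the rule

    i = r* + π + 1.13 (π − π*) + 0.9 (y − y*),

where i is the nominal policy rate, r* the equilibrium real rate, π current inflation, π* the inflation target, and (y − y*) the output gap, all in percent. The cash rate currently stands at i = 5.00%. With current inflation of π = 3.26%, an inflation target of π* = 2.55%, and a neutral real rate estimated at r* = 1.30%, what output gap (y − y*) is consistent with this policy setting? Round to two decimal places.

0.9 (y − y*) = 5.00 − 1.30 − 3.26 − 1.13 × (3.26 − 2.55) = -0.3623
(y − y*) = -0.3623 / 0.9 = -0.40

-0.40%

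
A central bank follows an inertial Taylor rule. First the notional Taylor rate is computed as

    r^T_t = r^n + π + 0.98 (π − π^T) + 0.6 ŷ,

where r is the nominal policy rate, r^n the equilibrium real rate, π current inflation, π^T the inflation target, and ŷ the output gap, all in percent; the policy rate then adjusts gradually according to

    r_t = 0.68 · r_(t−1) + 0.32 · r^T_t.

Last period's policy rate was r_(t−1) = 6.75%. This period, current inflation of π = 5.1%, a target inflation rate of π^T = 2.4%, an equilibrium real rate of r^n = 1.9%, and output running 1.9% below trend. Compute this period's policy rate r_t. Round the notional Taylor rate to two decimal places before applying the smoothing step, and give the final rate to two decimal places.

Output 1.9% below potential → ŷ = -1.9.
r^T_t = 1.9 + 5.1 + 0.98 × (5.1 − 2.4) + 0.6 × (-1.9)
   = 1.9 + 5.1 + 2.646 − 1.14 = 8.51
r_t = 0.68 × 6.75 + 0.32 × 8.51 = 4.59 + 2.7232 = 7.31

7.31%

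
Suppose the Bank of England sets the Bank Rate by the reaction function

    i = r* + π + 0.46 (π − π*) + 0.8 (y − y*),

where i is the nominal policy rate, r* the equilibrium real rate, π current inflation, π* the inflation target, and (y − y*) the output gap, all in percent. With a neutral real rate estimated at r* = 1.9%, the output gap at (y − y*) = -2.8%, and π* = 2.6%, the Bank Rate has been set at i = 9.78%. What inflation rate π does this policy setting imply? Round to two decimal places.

Collecting π: i = r* + (1 + 0.46) π − 0.46 π* + 0.8 (y − y*)
1.46 π = 9.78 − 1.9 + 0.46 × 2.6 − 0.8 × (-2.8) = 11.316
π = 11.316 / 1.46 = 7.75

7.75%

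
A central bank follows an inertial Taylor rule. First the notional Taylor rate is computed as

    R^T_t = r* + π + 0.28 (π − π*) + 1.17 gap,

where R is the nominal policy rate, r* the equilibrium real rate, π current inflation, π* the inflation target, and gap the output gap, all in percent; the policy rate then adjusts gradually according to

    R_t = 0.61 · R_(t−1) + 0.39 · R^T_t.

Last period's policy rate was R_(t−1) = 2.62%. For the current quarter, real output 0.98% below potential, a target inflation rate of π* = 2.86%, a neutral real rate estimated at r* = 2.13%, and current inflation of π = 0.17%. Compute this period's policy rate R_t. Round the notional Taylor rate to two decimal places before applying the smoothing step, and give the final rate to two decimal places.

Output 0.98% below potential → gap = -0.98.
R^T_t = 2.13 + 0.17 + 0.28 × (0.17 − 2.86) + 1.17 × (-0.98)
   = 2.13 + 0.17 − 0.7532 − 1.1466 = 0.40
R_t = 0.61 × 2.62 + 0.39 × 0.40 = 1.5982 + 0.156 = 1.75

1.75%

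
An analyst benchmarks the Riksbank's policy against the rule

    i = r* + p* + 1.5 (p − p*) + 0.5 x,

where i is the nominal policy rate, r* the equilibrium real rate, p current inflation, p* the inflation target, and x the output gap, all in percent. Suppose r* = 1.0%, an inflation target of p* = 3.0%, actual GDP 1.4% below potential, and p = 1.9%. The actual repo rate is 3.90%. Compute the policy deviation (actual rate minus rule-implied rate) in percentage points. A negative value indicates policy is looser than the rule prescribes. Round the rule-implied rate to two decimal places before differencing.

2.25 pp

Output 1.4% below potential → x = -1.4.
i = 1.0 + 3.0 + 1.5 × (1.9 − 3.0) + 0.5 × (-1.4)
   = 1.0 + 3 − 1.65 − 0.7 = 1.65
Deviation = 3.90 − 1.65 = 2.25 pp.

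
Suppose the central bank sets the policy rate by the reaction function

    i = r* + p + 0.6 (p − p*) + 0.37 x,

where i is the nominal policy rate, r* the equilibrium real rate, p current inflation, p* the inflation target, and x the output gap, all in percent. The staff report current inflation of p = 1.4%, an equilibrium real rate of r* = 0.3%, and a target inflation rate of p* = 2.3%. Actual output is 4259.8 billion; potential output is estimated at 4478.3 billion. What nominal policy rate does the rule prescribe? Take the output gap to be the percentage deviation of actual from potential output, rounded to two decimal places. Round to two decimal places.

-0.65%

Output gap = 100 × (4259.8 − 4478.3) / 4478.3 = -4.88%.
i = 0.30 + 1.40 + 0.6 × (1.40 − 2.30) + 0.37 × (-4.88)
   = 0.30 + 1.4 − 0.54 − 1.8056 = -0.65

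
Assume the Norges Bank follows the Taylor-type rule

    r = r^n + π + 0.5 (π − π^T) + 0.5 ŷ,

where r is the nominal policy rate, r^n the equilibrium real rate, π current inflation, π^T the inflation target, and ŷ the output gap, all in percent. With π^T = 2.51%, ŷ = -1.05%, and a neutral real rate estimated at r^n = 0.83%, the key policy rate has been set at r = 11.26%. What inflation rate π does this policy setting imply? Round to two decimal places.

8.14%

Collecting π: r = r^n + (1 + 0.5) π − 0.5 π^T + 0.5 ŷ
1.5 π = 11.26 − 0.83 + 0.5 × 2.51 − 0.5 × (-1.05) = 12.21
π = 12.21 / 1.5 = 8.14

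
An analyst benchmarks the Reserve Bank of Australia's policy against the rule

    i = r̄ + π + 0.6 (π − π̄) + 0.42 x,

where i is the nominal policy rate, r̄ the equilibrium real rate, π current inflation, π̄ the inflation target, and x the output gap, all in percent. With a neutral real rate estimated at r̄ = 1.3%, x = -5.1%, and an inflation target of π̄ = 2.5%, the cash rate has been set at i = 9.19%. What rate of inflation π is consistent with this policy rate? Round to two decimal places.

Collecting π: i = r̄ + (1 + 0.6) π − 0.6 π̄ + 0.42 x
1.6 π = 9.19 − 1.3 + 0.6 × 2.5 − 0.42 × (-5.1) = 11.532
π = 11.532 / 1.6 = 7.21

7.21%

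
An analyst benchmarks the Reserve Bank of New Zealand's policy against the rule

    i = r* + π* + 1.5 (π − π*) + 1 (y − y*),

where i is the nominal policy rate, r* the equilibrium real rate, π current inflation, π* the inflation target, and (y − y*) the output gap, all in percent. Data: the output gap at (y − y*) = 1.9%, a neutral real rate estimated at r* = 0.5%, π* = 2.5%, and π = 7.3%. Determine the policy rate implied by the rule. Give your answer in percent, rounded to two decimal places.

12.10%

i = 0.5 + 2.5 + 1.5 × (7.3 − 2.5) + 1 × 1.9
   = 0.5 + 2.5 + 7.2 + 1.9 = 12.10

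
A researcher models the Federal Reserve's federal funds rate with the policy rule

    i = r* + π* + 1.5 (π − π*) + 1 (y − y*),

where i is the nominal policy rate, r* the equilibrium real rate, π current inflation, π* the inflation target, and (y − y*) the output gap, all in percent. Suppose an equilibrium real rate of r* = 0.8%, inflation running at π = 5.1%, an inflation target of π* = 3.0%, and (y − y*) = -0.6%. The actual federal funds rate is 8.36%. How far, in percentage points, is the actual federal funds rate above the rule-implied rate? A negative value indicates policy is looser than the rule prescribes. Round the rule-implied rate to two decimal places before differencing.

2.01 pp

i = 0.8 + 3.0 + 1.5 × (5.1 − 3.0) + 1 × (-0.6)
   = 0.8 + 3 + 3.15 − 0.6 = 6.35
Deviation = 8.36 − 6.35 = 2.01 pp.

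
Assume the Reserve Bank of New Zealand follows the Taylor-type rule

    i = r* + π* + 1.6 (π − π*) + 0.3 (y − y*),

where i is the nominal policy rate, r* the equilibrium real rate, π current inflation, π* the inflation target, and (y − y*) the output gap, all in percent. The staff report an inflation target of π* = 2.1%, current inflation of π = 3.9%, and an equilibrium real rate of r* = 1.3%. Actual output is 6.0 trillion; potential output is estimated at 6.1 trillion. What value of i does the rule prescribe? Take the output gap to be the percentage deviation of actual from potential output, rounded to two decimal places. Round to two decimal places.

5.79%

Output gap = 100 × (6.0 − 6.1) / 6.1 = -1.64%.
i = 1.30 + 2.10 + 1.6 × (3.90 − 2.10) + 0.3 × (-1.64)
   = 1.30 + 2.1 + 2.88 − 0.492 = 5.79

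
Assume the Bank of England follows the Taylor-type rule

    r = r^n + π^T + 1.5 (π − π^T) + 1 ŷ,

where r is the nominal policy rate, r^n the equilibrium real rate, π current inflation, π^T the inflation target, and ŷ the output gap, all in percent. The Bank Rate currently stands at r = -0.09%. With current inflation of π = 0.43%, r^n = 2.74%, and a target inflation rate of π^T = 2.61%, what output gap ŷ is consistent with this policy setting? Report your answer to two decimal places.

-2.17%

1 ŷ = -0.09 − 2.74 − 2.61 − 1.5 × (0.43 − 2.61) = -2.17
ŷ = -2.17 / 1 = -2.17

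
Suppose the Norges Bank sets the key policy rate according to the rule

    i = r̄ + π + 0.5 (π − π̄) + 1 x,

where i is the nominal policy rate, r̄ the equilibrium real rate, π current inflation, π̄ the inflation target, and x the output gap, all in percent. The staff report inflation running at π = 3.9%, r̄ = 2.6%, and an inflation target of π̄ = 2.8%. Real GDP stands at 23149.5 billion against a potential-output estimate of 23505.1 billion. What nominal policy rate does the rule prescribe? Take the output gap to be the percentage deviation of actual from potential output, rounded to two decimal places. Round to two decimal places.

5.54%

Output gap = 100 × (23149.5 − 23505.1) / 23505.1 = -1.51%.
i = 2.60 + 3.90 + 0.5 × (3.90 − 2.80) + 1 × (-1.51)
   = 2.60 + 3.9 + 0.55 − 1.51 = 5.54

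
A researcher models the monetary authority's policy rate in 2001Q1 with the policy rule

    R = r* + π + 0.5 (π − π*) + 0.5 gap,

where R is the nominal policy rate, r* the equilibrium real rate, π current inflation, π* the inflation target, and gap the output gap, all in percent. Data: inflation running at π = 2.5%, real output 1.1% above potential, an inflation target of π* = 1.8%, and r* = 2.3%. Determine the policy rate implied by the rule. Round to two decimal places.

5.70%

Output 1.1% above potential → gap = 1.1.
R = 2.3 + 2.5 + 0.5 × (2.5 − 1.8) + 0.5 × 1.1
   = 2.3 + 2.5 + 0.35 + 0.55 = 5.70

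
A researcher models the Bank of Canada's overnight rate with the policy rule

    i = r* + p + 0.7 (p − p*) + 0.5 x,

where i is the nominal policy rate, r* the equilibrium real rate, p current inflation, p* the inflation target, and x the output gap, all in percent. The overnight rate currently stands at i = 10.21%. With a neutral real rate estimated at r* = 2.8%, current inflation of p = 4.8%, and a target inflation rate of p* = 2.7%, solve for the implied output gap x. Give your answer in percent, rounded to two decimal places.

0.5 x = 10.21 − 2.8 − 4.8 − 0.7 × (4.8 − 2.7) = 1.14
x = 1.14 / 0.5 = 2.28

2.28%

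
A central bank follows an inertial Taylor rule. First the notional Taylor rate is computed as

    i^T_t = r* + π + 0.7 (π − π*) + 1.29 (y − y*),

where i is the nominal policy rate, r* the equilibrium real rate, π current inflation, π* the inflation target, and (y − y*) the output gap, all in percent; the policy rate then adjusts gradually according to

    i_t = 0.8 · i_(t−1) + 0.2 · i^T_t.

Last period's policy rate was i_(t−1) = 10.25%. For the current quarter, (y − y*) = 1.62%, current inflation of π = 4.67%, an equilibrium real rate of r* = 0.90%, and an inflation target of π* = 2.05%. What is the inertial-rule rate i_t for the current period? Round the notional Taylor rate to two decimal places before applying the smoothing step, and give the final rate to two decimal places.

10.10%

i^T_t = 0.90 + 4.67 + 0.7 × (4.67 − 2.05) + 1.29 × 1.62
   = 0.90 + 4.67 + 1.834 + 2.0898 = 9.49
i_t = 0.8 × 10.25 + 0.2 × 9.49 = 8.2 + 1.898 = 10.10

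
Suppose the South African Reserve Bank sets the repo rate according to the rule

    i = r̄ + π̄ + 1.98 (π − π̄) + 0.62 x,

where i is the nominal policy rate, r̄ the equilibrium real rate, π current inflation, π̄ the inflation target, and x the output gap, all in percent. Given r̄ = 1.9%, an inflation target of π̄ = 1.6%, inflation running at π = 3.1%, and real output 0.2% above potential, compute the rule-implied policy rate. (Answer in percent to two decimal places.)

6.59%

Output 0.2% above potential → x = 0.2.
i = 1.9 + 1.6 + 1.98 × (3.1 − 1.6) + 0.62 × 0.2
   = 1.9 + 1.6 + 2.97 + 0.124 = 6.59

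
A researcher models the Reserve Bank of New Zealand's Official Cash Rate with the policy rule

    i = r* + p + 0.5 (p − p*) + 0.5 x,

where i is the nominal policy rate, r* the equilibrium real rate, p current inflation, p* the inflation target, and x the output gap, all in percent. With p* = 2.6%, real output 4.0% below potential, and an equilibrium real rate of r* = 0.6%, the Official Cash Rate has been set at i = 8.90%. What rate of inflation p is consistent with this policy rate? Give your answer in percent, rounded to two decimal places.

7.73%

Output 4.0% below potential → x = -4.0.
Collecting p: i = r* + (1 + 0.5) p − 0.5 p* + 0.5 x
1.5 p = 8.90 − 0.6 + 0.5 × 2.6 − 0.5 × (-4.0) = 11.6
p = 11.6 / 1.5 = 7.73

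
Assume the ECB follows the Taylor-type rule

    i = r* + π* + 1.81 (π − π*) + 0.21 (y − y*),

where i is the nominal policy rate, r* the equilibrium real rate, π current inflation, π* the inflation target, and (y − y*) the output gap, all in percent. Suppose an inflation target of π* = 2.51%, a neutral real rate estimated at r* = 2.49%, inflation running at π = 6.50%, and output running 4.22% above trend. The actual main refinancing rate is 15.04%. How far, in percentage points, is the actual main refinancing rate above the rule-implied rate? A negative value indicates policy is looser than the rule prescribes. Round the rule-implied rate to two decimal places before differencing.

Output 4.22% above potential → (y − y*) = 4.22.
i = 2.49 + 2.51 + 1.81 × (6.50 − 2.51) + 0.21 × 4.22
   = 2.49 + 2.51 + 7.2219 + 0.8862 = 13.11
Deviation = 15.04 − 13.11 = 1.93 pp.

1.93 pp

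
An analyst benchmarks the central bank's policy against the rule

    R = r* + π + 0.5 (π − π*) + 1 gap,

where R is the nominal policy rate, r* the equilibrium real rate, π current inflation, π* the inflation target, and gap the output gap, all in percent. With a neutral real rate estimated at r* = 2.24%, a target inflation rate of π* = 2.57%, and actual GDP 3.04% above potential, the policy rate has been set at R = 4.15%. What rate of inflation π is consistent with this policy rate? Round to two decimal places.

0.10%

Output 3.04% above potential → gap = 3.04.
Collecting π: R = r* + (1 + 0.5) π − 0.5 π* + 1 gap
1.5 π = 4.15 − 2.24 + 0.5 × 2.57 − 1 × 3.04 = 0.155
π = 0.155 / 1.5 = 0.10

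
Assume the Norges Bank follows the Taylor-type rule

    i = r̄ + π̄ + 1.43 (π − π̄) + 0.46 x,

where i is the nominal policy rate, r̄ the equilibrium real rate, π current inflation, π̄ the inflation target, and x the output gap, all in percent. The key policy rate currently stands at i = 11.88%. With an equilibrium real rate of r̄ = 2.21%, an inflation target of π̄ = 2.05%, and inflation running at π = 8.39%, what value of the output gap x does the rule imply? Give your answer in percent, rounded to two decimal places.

-3.14%

0.46 x = 11.88 − 2.21 − 2.05 − 1.43 × (8.39 − 2.05) = -1.4462
x = -1.4462 / 0.46 = -3.14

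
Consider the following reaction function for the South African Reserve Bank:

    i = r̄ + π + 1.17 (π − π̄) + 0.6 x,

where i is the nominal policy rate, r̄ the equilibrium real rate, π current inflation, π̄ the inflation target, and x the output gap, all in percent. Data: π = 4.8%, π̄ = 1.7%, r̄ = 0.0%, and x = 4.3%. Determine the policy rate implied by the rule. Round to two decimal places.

11.01%

i = 0.0 + 4.8 + 1.17 × (4.8 − 1.7) + 0.6 × 4.3
   = 0.0 + 4.8 + 3.627 + 2.58 = 11.01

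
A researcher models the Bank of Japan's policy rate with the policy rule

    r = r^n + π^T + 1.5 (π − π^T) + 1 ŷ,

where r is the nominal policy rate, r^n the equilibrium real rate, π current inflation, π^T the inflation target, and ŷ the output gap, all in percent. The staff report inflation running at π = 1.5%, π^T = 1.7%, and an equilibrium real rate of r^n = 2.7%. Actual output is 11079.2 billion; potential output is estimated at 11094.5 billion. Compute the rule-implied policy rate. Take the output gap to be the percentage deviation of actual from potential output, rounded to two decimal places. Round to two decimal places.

Output gap = 100 × (11079.2 − 11094.5) / 11094.5 = -0.14%.
r = 2.70 + 1.70 + 1.5 × (1.50 − 1.70) + 1 × (-0.14)
   = 2.70 + 1.7 − 0.3 − 0.14 = 3.96

3.96%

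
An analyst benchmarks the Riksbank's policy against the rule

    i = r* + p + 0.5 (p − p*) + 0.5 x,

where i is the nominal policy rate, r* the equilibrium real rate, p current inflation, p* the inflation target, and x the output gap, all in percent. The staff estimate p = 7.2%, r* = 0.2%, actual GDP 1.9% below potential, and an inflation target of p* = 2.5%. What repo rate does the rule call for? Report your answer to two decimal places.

Output 1.9% below potential → x = -1.9.
i = 0.2 + 7.2 + 0.5 × (7.2 − 2.5) + 0.5 × (-1.9)
   = 0.2 + 7.2 + 2.35 − 0.95 = 8.80

8.80%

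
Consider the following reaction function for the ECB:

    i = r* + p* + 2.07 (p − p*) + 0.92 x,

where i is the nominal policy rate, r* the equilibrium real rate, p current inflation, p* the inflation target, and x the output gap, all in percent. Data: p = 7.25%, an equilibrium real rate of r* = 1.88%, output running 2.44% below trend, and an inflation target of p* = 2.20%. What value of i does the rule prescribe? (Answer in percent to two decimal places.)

Output 2.44% below potential → x = -2.44.
i = 1.88 + 2.20 + 2.07 × (7.25 − 2.20) + 0.92 × (-2.44)
   = 1.88 + 2.2 + 10.4535 − 2.2448 = 12.29

12.29%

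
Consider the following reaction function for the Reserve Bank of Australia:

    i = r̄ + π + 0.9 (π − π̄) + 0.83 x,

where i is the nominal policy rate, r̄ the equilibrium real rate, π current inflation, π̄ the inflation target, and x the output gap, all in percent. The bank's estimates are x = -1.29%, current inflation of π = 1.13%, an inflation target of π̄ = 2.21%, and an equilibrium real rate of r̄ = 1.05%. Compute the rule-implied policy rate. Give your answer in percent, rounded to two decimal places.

0.14%

i = 1.05 + 1.13 + 0.9 × (1.13 − 2.21) + 0.83 × (-1.29)
   = 1.05 + 1.13 − 0.972 − 1.0707 = 0.14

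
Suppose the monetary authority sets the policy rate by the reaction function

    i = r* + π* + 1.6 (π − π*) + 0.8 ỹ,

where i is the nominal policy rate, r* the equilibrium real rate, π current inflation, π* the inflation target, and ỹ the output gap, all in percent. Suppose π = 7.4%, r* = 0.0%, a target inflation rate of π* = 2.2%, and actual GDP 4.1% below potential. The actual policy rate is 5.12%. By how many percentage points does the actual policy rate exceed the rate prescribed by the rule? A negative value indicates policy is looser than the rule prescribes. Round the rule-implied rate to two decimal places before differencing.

-2.12 pp

Output 4.1% below potential → ỹ = -4.1.
i = 0.0 + 2.2 + 1.6 × (7.4 − 2.2) + 0.8 × (-4.1)
   = 0.0 + 2.2 + 8.32 − 3.28 = 7.24
Deviation = 5.12 − 7.24 = -2.12 pp.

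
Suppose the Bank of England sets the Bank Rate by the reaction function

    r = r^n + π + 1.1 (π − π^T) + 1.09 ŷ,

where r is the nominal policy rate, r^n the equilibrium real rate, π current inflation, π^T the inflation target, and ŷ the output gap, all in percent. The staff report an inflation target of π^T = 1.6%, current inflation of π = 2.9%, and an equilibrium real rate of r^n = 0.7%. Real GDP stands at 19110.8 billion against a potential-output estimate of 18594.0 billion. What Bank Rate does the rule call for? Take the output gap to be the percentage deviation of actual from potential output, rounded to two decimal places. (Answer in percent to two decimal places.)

Output gap = 100 × (19110.8 − 18594.0) / 18594.0 = 2.78%.
r = 0.70 + 2.90 + 1.1 × (2.90 − 1.60) + 1.09 × 2.78
   = 0.70 + 2.9 + 1.43 + 3.0302 = 8.06

8.06%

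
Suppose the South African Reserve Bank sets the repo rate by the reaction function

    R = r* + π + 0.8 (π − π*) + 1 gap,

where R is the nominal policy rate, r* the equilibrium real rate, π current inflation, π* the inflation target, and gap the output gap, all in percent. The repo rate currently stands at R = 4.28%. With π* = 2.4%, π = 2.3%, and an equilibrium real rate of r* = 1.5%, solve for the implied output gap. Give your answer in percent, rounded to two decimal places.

1 gap = 4.28 − 1.5 − 2.3 − 0.8 × (2.3 − 2.4) = 0.56
gap = 0.56 / 1 = 0.56

0.56%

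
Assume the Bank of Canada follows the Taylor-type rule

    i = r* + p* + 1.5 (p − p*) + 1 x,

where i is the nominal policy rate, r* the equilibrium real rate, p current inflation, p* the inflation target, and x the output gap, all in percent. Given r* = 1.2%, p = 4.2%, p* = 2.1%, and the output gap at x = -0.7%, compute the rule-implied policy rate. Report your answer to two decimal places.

5.75%

i = 1.2 + 2.1 + 1.5 × (4.2 − 2.1) + 1 × (-0.7)
   = 1.2 + 2.1 + 3.15 − 0.7 = 5.75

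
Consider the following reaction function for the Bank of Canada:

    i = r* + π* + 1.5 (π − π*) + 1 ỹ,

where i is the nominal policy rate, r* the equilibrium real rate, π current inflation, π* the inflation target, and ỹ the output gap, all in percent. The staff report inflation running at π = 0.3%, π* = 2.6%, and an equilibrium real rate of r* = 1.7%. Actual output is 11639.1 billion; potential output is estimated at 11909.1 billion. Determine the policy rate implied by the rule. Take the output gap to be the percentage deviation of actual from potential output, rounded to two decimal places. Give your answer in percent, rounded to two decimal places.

Output gap = 100 × (11639.1 − 11909.1) / 11909.1 = -2.27%.
i = 1.70 + 2.60 + 1.5 × (0.30 − 2.60) + 1 × (-2.27)
   = 1.70 + 2.6 − 3.45 − 2.27 = -1.42

-1.42%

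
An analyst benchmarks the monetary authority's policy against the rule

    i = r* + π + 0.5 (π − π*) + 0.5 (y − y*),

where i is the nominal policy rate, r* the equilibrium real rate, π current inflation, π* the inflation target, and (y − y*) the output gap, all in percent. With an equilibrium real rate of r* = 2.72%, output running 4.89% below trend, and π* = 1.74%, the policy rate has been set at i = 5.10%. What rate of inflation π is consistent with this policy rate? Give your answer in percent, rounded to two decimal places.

Output 4.89% below potential → (y − y*) = -4.89.
Collecting π: i = r* + (1 + 0.5) π − 0.5 π* + 0.5 (y − y*)
1.5 π = 5.10 − 2.72 + 0.5 × 1.74 − 0.5 × (-4.89) = 5.695
π = 5.695 / 1.5 = 3.80

3.80%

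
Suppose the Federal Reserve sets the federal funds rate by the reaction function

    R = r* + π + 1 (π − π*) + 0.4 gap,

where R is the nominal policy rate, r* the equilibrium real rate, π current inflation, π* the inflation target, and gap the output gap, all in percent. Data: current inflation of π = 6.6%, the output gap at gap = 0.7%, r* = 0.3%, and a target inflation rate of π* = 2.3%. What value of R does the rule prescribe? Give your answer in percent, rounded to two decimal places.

11.48%

R = 0.3 + 6.6 + 1 × (6.6 − 2.3) + 0.4 × 0.7
   = 0.3 + 6.6 + 4.3 + 0.28 = 11.48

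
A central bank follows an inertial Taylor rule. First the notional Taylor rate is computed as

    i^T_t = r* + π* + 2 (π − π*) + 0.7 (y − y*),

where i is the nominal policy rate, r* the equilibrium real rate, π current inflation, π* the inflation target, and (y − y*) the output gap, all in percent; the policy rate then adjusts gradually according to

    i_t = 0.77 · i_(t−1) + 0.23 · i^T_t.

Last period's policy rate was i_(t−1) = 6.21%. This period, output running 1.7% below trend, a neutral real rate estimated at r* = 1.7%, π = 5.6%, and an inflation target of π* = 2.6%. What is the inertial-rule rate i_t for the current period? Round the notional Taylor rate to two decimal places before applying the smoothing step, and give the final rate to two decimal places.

6.88%

Output 1.7% below potential → (y − y*) = -1.7.
i^T_t = 1.7 + 2.6 + 2 × (5.6 − 2.6) + 0.7 × (-1.7)
   = 1.7 + 2.6 + 6 − 1.19 = 9.11
i_t = 0.77 × 6.21 + 0.23 × 9.11 = 4.7817 + 2.0953 = 6.88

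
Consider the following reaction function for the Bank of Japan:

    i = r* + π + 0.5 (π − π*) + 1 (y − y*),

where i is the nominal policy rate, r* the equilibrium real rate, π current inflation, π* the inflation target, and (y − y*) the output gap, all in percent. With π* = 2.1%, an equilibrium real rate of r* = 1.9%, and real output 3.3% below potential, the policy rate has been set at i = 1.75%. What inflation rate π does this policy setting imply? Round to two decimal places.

Output 3.3% below potential → (y − y*) = -3.3.
Collecting π: i = r* + (1 + 0.5) π − 0.5 π* + 1 (y − y*)
1.5 π = 1.75 − 1.9 + 0.5 × 2.1 − 1 × (-3.3) = 4.2
π = 4.2 / 1.5 = 2.80

2.80%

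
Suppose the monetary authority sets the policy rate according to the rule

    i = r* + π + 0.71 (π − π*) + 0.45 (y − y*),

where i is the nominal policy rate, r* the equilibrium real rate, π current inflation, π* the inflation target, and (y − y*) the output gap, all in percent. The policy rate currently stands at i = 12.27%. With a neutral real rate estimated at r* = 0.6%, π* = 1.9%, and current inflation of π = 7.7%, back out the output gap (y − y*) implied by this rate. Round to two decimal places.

-0.33%

0.45 (y − y*) = 12.27 − 0.6 − 7.7 − 0.71 × (7.7 − 1.9) = -0.148
(y − y*) = -0.148 / 0.45 = -0.33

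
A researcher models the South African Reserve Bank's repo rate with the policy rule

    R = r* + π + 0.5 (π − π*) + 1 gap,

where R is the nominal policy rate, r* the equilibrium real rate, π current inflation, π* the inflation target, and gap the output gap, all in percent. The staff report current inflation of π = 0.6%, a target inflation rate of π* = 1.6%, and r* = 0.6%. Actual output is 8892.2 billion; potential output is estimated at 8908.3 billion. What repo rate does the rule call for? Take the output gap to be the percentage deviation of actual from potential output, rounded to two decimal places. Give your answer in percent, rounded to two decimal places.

0.52%

Output gap = 100 × (8892.2 − 8908.3) / 8908.3 = -0.18%.
R = 0.60 + 0.60 + 0.5 × (0.60 − 1.60) + 1 × (-0.18)
   = 0.60 + 0.6 − 0.5 − 0.18 = 0.52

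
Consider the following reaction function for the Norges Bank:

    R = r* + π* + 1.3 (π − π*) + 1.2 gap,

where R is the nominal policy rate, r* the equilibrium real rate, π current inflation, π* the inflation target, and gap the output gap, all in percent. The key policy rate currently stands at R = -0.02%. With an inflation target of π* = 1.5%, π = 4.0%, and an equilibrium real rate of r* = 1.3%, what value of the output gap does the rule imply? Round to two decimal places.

1.2 gap = -0.02 − 1.3 − 1.5 − 1.3 × (4.0 − 1.5) = -6.07
gap = -6.07 / 1.2 = -5.06

-5.06%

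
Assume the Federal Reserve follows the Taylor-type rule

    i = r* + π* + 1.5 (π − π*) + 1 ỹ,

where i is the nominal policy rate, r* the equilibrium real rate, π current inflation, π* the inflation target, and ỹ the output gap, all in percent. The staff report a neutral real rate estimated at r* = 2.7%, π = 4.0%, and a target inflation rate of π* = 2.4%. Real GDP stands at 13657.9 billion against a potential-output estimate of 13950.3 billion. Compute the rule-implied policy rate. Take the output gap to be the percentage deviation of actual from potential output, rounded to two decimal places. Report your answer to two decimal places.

5.40%

Output gap = 100 × (13657.9 − 13950.3) / 13950.3 = -2.10%.
i = 2.70 + 2.40 + 1.5 × (4.00 − 2.40) + 1 × (-2.10)
   = 2.70 + 2.4 + 2.4 − 2.1 = 5.40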